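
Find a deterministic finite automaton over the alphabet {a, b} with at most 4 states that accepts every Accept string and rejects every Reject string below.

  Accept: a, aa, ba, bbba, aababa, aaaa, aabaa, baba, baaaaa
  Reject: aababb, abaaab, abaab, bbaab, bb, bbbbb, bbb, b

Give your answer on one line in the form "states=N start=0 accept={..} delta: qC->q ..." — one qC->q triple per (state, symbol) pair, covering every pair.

Fold the examples into a partial DFA from state 0: repeatedly fix the first undefined (state, symbol) met by the shortest-then-alphabetical prefix, trying targets in increasing order and rejecting any under which an Accept and a Reject string meet in one state with the same remainder; add a state when all current targets are rejected. Accepting states are where Accept strings end.
a: 0a undefined. 0a->0: ok.
b: 0b undefined. 0b->0: no, a/aababb meet in 0. Open state 1: 0b->1.
ba: 1a undefined. 1a->0: ok.
bb: 1b undefined. 1b->0: no, a/aababb meet in 0. 1b->1: ok.
All examples now run through 2 states with every (state, symbol) defined. Accept strings end in {0}, Reject strings end in {1}; accept={0}.

states=2 start=0 accept={0} delta: 0a->0 0b->1 1a->0 1b->1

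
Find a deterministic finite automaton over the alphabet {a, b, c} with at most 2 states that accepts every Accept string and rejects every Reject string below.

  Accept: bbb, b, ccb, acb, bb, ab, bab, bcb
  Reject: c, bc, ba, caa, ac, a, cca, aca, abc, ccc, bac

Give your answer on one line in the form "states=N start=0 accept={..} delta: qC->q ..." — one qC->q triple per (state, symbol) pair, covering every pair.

states=2 start=0 accept={1} delta: 0a->0 0b->1 0c->0 1a->0 1b->1 1c->0

State merging on the prefix tree: take the shortest (then alphabetical) example prefix whose next move is undefined and point that move at state 0, else 1, else 2, ...; a target is out if some Accept/Reject pair would then sit in one state with the same input left (inseparable). If every existing state is out, open a new one.
a: 0a undefined. 0a->0: ok.
b: 0b undefined. 0b->0: no, bbb/ba meet in 0. Open state 1: 0b->1.
c: 0c undefined. 0c->0: ok.
ba: 1a undefined. 1a->0: ok.
bb: 1b undefined. 1b->0: no, bb/c meet in 0. 1b->1: ok.
bc: 1c undefined. 1c->0: ok.
All examples now run through 2 states with every (state, symbol) defined. Accept strings end in {1}, Reject strings end in {0}; accept={1}.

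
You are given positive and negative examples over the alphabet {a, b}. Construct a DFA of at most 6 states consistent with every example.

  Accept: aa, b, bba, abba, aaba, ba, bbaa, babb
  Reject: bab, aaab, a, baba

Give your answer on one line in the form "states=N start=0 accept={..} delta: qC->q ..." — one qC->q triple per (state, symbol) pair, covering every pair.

Grow the machine one transition at a time. Run the examples from 0; the earliest place one falls off (shortest prefix, ties alphabetical) gets sent to the lowest-numbered state that keeps every Accept/Reject pair distinguishable — a pair clashes when both reach the same state with identical unread suffix — and to a fresh state only if none does.
a: 0a undefined. 0a->0: no, aa/a meet in 0. Open state 1: 0a->1.
b: 0b undefined. 0b->0: no, bba/a meet in 1. 0b->1: no, b/a meet in 1. Open state 2: 0b->2.
aa: 1a undefined. 1a->0: ok.
ab: 1b undefined. 1b->0: no, aa/aaab meet in 0. 1b->1: ok.
ba: 2a undefined. 2a->0: no, aa/baba meet in 0. 2a->1: no, aa/baba meet in 0. 2a->2: no, bba/baba meet in 2 with "ba" left. Open state 3: 2a->3.
bb: 2b undefined. 2b->0: no, bba/aaab meet in 1. 2b->1: no, bbaa/aaab meet in 1. 2b->2: ok.
bab: 3b undefined. 3b->0: no, aa/bab meet in 0. 3b->1: no, aa/baba meet in 0. 3b->2: no, b/bab meet in 2. 3b->3: no, bba/bab meet in 3. Open state 4: 3b->4.
baba: 4a undefined. 4a->0: no, aa/baba meet in 0. 4a->1: ok.
babb: 4b undefined. 4b->0: ok.
bbaa: 3a undefined. 3a->0: ok.
All examples now run through 5 states with every (state, symbol) defined. Accept strings end in {0,2,3}, Reject strings end in {1,4}; accept={0,2,3}.

states=5 start=0 accept={0,2,3} delta: 0a->1 0b->2 1a->0 1b->1 2a->3 2b->2 3a->0 3b->4 4a->1 4b->0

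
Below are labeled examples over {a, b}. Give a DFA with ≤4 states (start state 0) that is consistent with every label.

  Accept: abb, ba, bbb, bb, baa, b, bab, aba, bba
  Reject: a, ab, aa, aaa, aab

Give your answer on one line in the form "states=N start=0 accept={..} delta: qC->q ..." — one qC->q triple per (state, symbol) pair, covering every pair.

states=4 start=0 accept={0,2} delta: 0a->1 0b->2 1a->1 1b->3 2a->2 2b->2 3a->0 3b->0

Grow the machine one transition at a time. Run the examples from 0; the earliest place one falls off (shortest prefix, ties alphabetical) gets sent to the lowest-numbered state that keeps every Accept/Reject pair distinguishable — a pair clashes when both reach the same state with identical unread suffix — and to a fresh state only if none does.
a: 0a undefined. 0a->0: no, b/ab meet in 0 with "b" left. Open state 1: 0a->1.
b: 0b undefined. 0b->0: no, ba/a meet in 1. 0b->1: no, ba/aa meet in 1 with "a" left. Open state 2: 0b->2.
aa: 1a undefined. 1a->0: no, b/aab meet in 2. 1a->1: ok.
ab: 1b undefined. 1b->0: no, aba/a meet in 1. 1b->1: no, abb/a meet in 1. 1b->2: no, b/ab meet in 2. Open state 3: 1b->3.
ba: 2a undefined. 2a->0: no, baa/a meet in 1. 2a->1: no, ba/a meet in 1. 2a->2: ok.
bb: 2b undefined. 2b->0: no, bba/a meet in 1. 2b->1: no, bbb/ab meet in 3. 2b->2: ok.
aba: 3a undefined. 3a->0: ok.
abb: 3b undefined. 3b->0: ok.
All examples now run through 4 states with every (state, symbol) defined. Accept strings end in {0,2}, Reject strings end in {1,3}; accept={0,2}.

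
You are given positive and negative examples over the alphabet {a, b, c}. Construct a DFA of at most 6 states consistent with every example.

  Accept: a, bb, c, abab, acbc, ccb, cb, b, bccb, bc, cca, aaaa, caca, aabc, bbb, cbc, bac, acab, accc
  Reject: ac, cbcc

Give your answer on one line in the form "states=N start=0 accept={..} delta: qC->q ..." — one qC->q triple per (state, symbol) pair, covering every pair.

Grow the machine one transition at a time. Run the examples from 0; the earliest place one falls off (shortest prefix, ties alphabetical) gets sent to the lowest-numbered state that keeps every Accept/Reject pair distinguishable — a pair clashes when both reach the same state with identical unread suffix — and to a fresh state only if none does.
a: 0a undefined. 0a->0: no, c/ac meet in 0 with "c" left. Open state 1: 0a->1.
b: 0b undefined. 0b->0: no, bac/ac meet in 1 with "c" left. 0b->1: no, bc/ac meet in 1 with "c" left. Open state 2: 0b->2.
c: 0c undefined. 0c->0: ok.
aa: 1a undefined. 1a->0: ok.
ab: 1b undefined. 1b->0: ok.
ac: 1c undefined. 1c->0: no, c/ac meet in 0. 1c->1: no, a/ac meet in 1. 1c->2: no, ccb/ac meet in 2. Open state 3: 1c->3.
ba: 2a undefined. 2a->0: ok.
bb: 2b undefined. 2b->0: ok.
bc: 2c undefined. 2c->0: no, bb/cbcc meet in 0. 2c->1: ok.
aca: 3a undefined. 3a->0: ok.
acb: 3b undefined. 3b->0: ok.
acc: 3c undefined. 3c->0: ok.
All examples now run through 4 states with every (state, symbol) defined. Accept strings end in {0,1,2}, Reject strings end in {3}; accept={0,1,2}.

states=4 start=0 accept={0,1,2} delta: 0a->1 0b->2 0c->0 1a->0 1b->0 1c->3 2a->0 2b->0 2c->1 3a->0 3b->0 3c->0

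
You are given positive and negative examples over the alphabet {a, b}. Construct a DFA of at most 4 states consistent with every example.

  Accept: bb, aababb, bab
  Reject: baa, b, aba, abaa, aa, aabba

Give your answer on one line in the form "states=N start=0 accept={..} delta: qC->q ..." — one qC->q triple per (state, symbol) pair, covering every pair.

Grow the machine one transition at a time. Run the examples from 0; the earliest place one falls off (shortest prefix, ties alphabetical) gets sent to the lowest-numbered state that keeps every Accept/Reject pair distinguishable — a pair clashes when both reach the same state with identical unread suffix — and to a fresh state only if none does.
a: 0a undefined. 0a->0: ok.
b: 0b undefined. 0b->0: no, bb/baa meet in 0. Open state 1: 0b->1.
ba: 1a undefined. 1a->0: no, bab/b meet in 1. 1a->1: ok.
bb: 1b undefined. 1b->0: no, bb/aa meet in 0. 1b->1: no, bb/baa meet in 1. Open state 2: 1b->2.
aabba: 2a undefined. 2a->0: ok.
aababb: 2b undefined. 2b->0: no, aababb/aa meet in 0. 2b->1: no, aababb/baa meet in 1. 2b->2: ok.
All examples now run through 3 states with every (state, symbol) defined. Accept strings end in {2}, Reject strings end in {0,1}; accept={2}.

states=3 start=0 accept={2} delta: 0a->0 0b->1 1a->1 1b->2 2a->0 2b->2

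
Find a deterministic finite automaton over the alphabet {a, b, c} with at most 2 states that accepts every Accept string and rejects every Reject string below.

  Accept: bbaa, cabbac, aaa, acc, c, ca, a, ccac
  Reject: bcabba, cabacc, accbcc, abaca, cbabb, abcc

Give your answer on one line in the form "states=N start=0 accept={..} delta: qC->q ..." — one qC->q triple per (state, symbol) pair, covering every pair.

states=2 start=0 accept={0} delta: 0a->0 0b->1 0c->0 1a->1 1b->0 1c->1

State merging on the prefix tree: take the shortest (then alphabetical) example prefix whose next move is undefined and point that move at state 0, else 1, else 2, ...; a target is out if some Accept/Reject pair would then sit in one state with the same input left (inseparable). If every existing state is out, open a new one.
a: 0a undefined. 0a->0: ok.
b: 0b undefined. 0b->0: no, acc/abcc meet in 0 with "cc" left. Open state 1: 0b->1.
c: 0c undefined. 0c->0: ok.
bb: 1b undefined. 1b->0: ok.
bc: 1c undefined. 1c->0: no, bbaa/bcabba meet in 0. 1c->1: ok.
aba: 1a undefined. 1a->0: no, bbaa/bcabba meet in 0. 1a->1: ok.
All examples now run through 2 states with every (state, symbol) defined. Accept strings end in {0}, Reject strings end in {1}; accept={0}.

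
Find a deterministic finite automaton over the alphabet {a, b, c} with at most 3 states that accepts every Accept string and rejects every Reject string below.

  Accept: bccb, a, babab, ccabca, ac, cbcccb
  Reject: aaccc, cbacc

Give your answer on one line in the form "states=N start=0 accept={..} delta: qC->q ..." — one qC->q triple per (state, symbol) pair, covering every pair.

Fold the examples into a partial DFA from state 0: repeatedly fix the first undefined (state, symbol) met by the shortest-then-alphabetical prefix, trying targets in increasing order and rejecting any under which an Accept and a Reject string meet in one state with the same remainder; add a state when all current targets are rejected. Accepting states are where Accept strings end.
a: 0a undefined. 0a->0: ok.
b: 0b undefined. 0b->0: ok.
c: 0c undefined. 0c->0: no, bccb/aaccc meet in 0. Open state 1: 0c->1.
cb: 1b undefined. 1b->0: ok.
cc: 1c undefined. 1c->0: no, bccb/cbacc meet in 0. 1c->1: no, ac/aaccc meet in 1. Open state 2: 1c->2.
cca: 2a undefined. 2a->0: ok.
bccb: 2b undefined. 2b->0: ok.
aaccc: 2c undefined. 2c->0: no, bccb/aaccc meet in 0. 2c->1: no, ac/aaccc meet in 1. 2c->2: ok.
ccabca: 1a undefined. 1a->0: ok.
All examples now run through 3 states with every (state, symbol) defined. Accept strings end in {0,1}, Reject strings end in {2}; accept={0,1}.

states=3 start=0 accept={0,1} delta: 0a->0 0b->0 0c->1 1a->0 1b->0 1c->2 2a->0 2b->0 2c->2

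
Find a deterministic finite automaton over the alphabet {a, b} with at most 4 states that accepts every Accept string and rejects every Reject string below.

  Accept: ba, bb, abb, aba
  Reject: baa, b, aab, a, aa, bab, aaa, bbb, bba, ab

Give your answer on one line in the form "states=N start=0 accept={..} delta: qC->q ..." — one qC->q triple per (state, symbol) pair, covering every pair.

states=3 start=0 accept={2} delta: 0a->0 0b->1 1a->2 1b->2 2a->0 2b->0

Fold the examples into a partial DFA from state 0: repeatedly fix the first undefined (state, symbol) met by the shortest-then-alphabetical prefix, trying targets in increasing order and rejecting any under which an Accept and a Reject string meet in one state with the same remainder; add a state when all current targets are rejected. Accepting states are where Accept strings end.
a: 0a undefined. 0a->0: ok.
b: 0b undefined. 0b->0: no, ba/baa meet in 0. Open state 1: 0b->1.
ba: 1a undefined. 1a->0: no, ba/baa meet in 0. 1a->1: no, ba/baa meet in 1. Open state 2: 1a->2.
bb: 1b undefined. 1b->0: no, bb/a meet in 0. 1b->1: no, ba/bba meet in 2. 1b->2: ok.
baa: 2a undefined. 2a->0: ok.
bab: 2b undefined. 2b->0: ok.
All examples now run through 3 states with every (state, symbol) defined. Accept strings end in {2}, Reject strings end in {0,1}; accept={2}.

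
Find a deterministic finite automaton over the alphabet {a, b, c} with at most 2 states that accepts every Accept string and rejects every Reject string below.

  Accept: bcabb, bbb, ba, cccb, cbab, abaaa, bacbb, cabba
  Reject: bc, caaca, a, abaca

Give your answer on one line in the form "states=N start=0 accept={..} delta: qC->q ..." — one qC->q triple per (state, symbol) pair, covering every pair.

Grow the machine one transition at a time. Run the examples from 0; the earliest place one falls off (shortest prefix, ties alphabetical) gets sent to the lowest-numbered state that keeps every Accept/Reject pair distinguishable — a pair clashes when both reach the same state with identical unread suffix — and to a fresh state only if none does.
a: 0a undefined. 0a->0: ok.
b: 0b undefined. 0b->0: no, bbb/a meet in 0. Open state 1: 0b->1.
c: 0c undefined. 0c->0: ok.
ba: 1a undefined. 1a->0: no, ba/caaca meet in 0. 1a->1: ok.
bb: 1b undefined. 1b->0: no, cbab/caaca meet in 0. 1b->1: ok.
bc: 1c undefined. 1c->0: ok.
All examples now run through 2 states with every (state, symbol) defined. Accept strings end in {1}, Reject strings end in {0}; accept={1}.

states=2 start=0 accept={1} delta: 0a->0 0b->1 0c->0 1a->1 1b->1 1c->0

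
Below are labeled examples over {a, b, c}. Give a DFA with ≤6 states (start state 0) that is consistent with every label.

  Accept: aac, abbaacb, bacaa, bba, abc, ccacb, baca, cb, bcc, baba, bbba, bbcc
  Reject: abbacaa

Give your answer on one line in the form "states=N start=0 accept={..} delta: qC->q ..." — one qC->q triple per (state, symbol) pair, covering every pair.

states=4 start=0 accept={0,1,2} delta: 0a->0 0b->1 0c->0 1a->0 1b->2 1c->0 2a->2 2b->0 2c->3 3a->3 3b->0 3c->0

Fold the examples into a partial DFA from state 0: repeatedly fix the first undefined (state, symbol) met by the shortest-then-alphabetical prefix, trying targets in increasing order and rejecting any under which an Accept and a Reject string meet in one state with the same remainder; add a state when all current targets are rejected. Accepting states are where Accept strings end.
a: 0a undefined. 0a->0: ok.
b: 0b undefined. 0b->0: no, bacaa/abbacaa meet in 0 with "caa" left. Open state 1: 0b->1.
c: 0c undefined. 0c->0: ok.
ba: 1a undefined. 1a->0: ok.
bb: 1b undefined. 1b->0: no, aac/abbacaa meet in 0. 1b->1: no, aac/abbacaa meet in 0. Open state 2: 1b->2.
bc: 1c undefined. 1c->0: ok.
bba: 2a undefined. 2a->0: no, aac/abbacaa meet in 0. 2a->1: no, aac/abbacaa meet in 0. 2a->2: ok.
bbb: 2b undefined. 2b->0: ok.
bbc: 2c undefined. 2c->0: no, aac/abbacaa meet in 0. 2c->1: no, aac/abbacaa meet in 0. 2c->2: no, bba/abbacaa meet in 2. Open state 3: 2c->3.
bbcc: 3c undefined. 3c->0: ok.
abbaca: 3a undefined. 3a->0: no, aac/abbacaa meet in 0. 3a->1: no, aac/abbacaa meet in 0. 3a->2: no, bba/abbacaa meet in 2. 3a->3: ok.
abbaacb: 3b undefined. 3b->0: ok.
All examples now run through 4 states with every (state, symbol) defined. Accept strings end in {0,1,2}, Reject strings end in {3}; accept={0,1,2}.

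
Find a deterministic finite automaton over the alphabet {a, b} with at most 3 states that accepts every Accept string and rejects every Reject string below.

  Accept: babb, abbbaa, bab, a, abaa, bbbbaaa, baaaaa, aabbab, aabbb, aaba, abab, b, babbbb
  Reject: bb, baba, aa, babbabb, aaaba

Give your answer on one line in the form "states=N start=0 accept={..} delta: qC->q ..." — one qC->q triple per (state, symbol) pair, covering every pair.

states=3 start=0 accept={1,2} delta: 0a->1 0b->2 1a->0 1b->1 2a->1 2b->0

Grow the machine one transition at a time. Run the examples from 0; the earliest place one falls off (shortest prefix, ties alphabetical) gets sent to the lowest-numbered state that keeps every Accept/Reject pair distinguishable — a pair clashes when both reach the same state with identical unread suffix — and to a fresh state only if none does.
a: 0a undefined. 0a->0: no, a/aa meet in 0. Open state 1: 0a->1.
b: 0b undefined. 0b->0: no, b/bb meet in 0. 0b->1: no, aaba/baba meet in 1 with "aba" left. Open state 2: 0b->2.
aa: 1a undefined. 1a->0: ok.
ab: 1b undefined. 1b->0: no, a/aaaba meet in 1. 1b->1: ok.
ba: 2a undefined. 2a->0: no, babb/bb meet in 2 with "b" left. 2a->1: ok.
bb: 2b undefined. 2b->0: ok.
All examples now run through 3 states with every (state, symbol) defined. Accept strings end in {1,2}, Reject strings end in {0}; accept={1,2}.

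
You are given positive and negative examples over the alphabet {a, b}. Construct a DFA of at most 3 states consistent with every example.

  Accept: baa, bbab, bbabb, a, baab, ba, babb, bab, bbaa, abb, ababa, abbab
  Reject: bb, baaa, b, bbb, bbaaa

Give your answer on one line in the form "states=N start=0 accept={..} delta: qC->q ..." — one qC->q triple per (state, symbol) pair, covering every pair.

states=3 start=0 accept={1,2} delta: 0a->1 0b->0 1a->2 1b->1 2a->0 2b->1

Fold the examples into a partial DFA from state 0: repeatedly fix the first undefined (state, symbol) met by the shortest-then-alphabetical prefix, trying targets in increasing order and rejecting any under which an Accept and a Reject string meet in one state with the same remainder; add a state when all current targets are rejected. Accepting states are where Accept strings end.
a: 0a undefined. 0a->0: no, abb/bb meet in 0 with "bb" left. Open state 1: 0a->1.
b: 0b undefined. 0b->0: ok.
ab: 1b undefined. 1b->0: no, bbab/bb meet in 0. 1b->1: ok.
aba: 1a undefined. 1a->0: no, baa/bb meet in 0. 1a->1: no, baa/baaa meet in 1. Open state 2: 1a->2.
abab: 2b undefined. 2b->0: no, baab/bb meet in 0. 2b->1: ok.
baaa: 2a undefined. 2a->0: ok.
All examples now run through 3 states with every (state, symbol) defined. Accept strings end in {1,2}, Reject strings end in {0}; accept={1,2}.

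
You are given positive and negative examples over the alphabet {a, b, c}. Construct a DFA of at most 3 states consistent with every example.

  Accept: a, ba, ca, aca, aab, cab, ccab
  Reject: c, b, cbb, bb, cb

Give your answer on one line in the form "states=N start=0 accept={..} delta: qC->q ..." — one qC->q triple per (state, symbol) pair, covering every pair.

states=2 start=0 accept={1} delta: 0a->1 0b->0 0c->0 1a->1 1b->1 1c->0

State merging on the prefix tree: take the shortest (then alphabetical) example prefix whose next move is undefined and point that move at state 0, else 1, else 2, ...; a target is out if some Accept/Reject pair would then sit in one state with the same input left (inseparable). If every existing state is out, open a new one.
a: 0a undefined. 0a->0: no, aab/b meet in 0 with "b" left. Open state 1: 0a->1.
b: 0b undefined. 0b->0: ok.
c: 0c undefined. 0c->0: ok.
aa: 1a undefined. 1a->0: no, aab/c meet in 0. 1a->1: ok.
ac: 1c undefined. 1c->0: ok.
aab: 1b undefined. 1b->0: no, aab/c meet in 0. 1b->1: ok.
All examples now run through 2 states with every (state, symbol) defined. Accept strings end in {1}, Reject strings end in {0}; accept={1}.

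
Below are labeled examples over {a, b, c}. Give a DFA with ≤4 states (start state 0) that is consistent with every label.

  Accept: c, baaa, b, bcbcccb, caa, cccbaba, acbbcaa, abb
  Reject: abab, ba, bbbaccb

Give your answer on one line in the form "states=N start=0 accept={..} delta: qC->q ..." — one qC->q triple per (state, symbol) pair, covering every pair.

State merging on the prefix tree: take the shortest (then alphabetical) example prefix whose next move is undefined and point that move at state 0, else 1, else 2, ...; a target is out if some Accept/Reject pair would then sit in one state with the same input left (inseparable). If every existing state is out, open a new one.
a: 0a undefined. 0a->0: ok.
b: 0b undefined. 0b->0: no, baaa/abab meet in 0. Open state 1: 0b->1.
c: 0c undefined. 0c->0: ok.
ba: 1a undefined. 1a->0: no, c/ba meet in 0. 1a->1: no, baaa/ba meet in 1. Open state 2: 1a->2.
bb: 1b undefined. 1b->0: ok.
bc: 1c undefined. 1c->0: ok.
baa: 2a undefined. 2a->0: ok.
abab: 2b undefined. 2b->0: no, c/abab meet in 0. 2b->1: no, b/abab meet in 1. 2b->2: ok.
bbbac: 2c undefined. 2c->0: no, b/bbbaccb meet in 1. 2c->1: no, b/bbbaccb meet in 1. 2c->2: ok.
All examples now run through 3 states with every (state, symbol) defined. Accept strings end in {0,1}, Reject strings end in {2}; accept={0,1}.

states=3 start=0 accept={0,1} delta: 0a->0 0b->1 0c->0 1a->2 1b->0 1c->0 2a->0 2b->2 2c->2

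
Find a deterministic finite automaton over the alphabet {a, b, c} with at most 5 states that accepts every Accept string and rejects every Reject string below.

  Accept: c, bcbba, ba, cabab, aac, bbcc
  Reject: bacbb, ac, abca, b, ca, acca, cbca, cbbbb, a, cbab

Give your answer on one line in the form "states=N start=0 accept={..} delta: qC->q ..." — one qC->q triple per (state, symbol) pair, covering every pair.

Fold the examples into a partial DFA from state 0: repeatedly fix the first undefined (state, symbol) met by the shortest-then-alphabetical prefix, trying targets in increasing order and rejecting any under which an Accept and a Reject string meet in one state with the same remainder; add a state when all current targets are rejected. Accepting states are where Accept strings end.
a: 0a undefined. 0a->0: no, c/ac meet in 0 with "c" left. Open state 1: 0a->1.
b: 0b undefined. 0b->0: no, ba/a meet in 1. 0b->1: ok.
c: 0c undefined. 0c->0: ok.
aa: 1a undefined. 1a->0: ok.
ab: 1b undefined. 1b->0: no, c/bacbb meet in 0. 1b->1: no, cabab/bacbb meet in 1. Open state 2: 1b->2.
ac: 1c undefined. 1c->0: no, c/ac meet in 0. 1c->1: no, c/acca meet in 0. 1c->2: ok.
abc: 2c undefined. 2c->0: ok.
bcb: 2b undefined. 2b->0: ok.
caba: 2a undefined. 2a->0: no, c/cbca meet in 0. 2a->1: no, cabab/bacbb meet in 2. 2a->2: ok.
All examples now run through 3 states with every (state, symbol) defined. Accept strings end in {0}, Reject strings end in {1,2}; accept={0}.

states=3 start=0 accept={0} delta: 0a->1 0b->1 0c->0 1a->0 1b->2 1c->2 2a->2 2b->0 2c->0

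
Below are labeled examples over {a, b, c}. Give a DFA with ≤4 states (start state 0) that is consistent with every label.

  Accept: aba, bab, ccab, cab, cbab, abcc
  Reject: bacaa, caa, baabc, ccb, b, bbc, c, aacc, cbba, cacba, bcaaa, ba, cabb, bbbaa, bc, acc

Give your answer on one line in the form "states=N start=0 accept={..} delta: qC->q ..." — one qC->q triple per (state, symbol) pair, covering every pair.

states=3 start=0 accept={2} delta: 0a->1 0b->0 0c->0 1a->0 1b->2 1c->0 2a->2 2b->0 2c->2

Fold the examples into a partial DFA from state 0: repeatedly fix the first undefined (state, symbol) met by the shortest-then-alphabetical prefix, trying targets in increasing order and rejecting any under which an Accept and a Reject string meet in one state with the same remainder; add a state when all current targets are rejected. Accepting states are where Accept strings end.
a: 0a undefined. 0a->0: no, aba/ba meet in 0 with "ba" left. Open state 1: 0a->1.
b: 0b undefined. 0b->0: ok.
c: 0c undefined. 0c->0: ok.
aa: 1a undefined. 1a->0: ok.
ab: 1b undefined. 1b->0: no, aba/cbba meet in 1. 1b->1: no, aba/caa meet in 0. Open state 2: 1b->2.
ac: 1c undefined. 1c->0: ok.
aba: 2a undefined. 2a->0: no, aba/bacaa meet in 0. 2a->1: no, aba/cbba meet in 1. 2a->2: ok.
abc: 2c undefined. 2c->0: no, abcc/bacaa meet in 0. 2c->1: no, abcc/bacaa meet in 0. 2c->2: ok.
cabb: 2b undefined. 2b->0: ok.
All examples now run through 3 states with every (state, symbol) defined. Accept strings end in {2}, Reject strings end in {0,1}; accept={2}.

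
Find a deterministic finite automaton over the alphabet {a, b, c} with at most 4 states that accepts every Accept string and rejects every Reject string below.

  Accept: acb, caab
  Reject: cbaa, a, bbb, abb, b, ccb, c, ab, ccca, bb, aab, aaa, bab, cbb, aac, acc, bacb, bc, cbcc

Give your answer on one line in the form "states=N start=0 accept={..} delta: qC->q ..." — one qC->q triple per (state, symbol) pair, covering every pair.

states=4 start=0 accept={3} delta: 0a->0 0b->1 0c->2 1a->1 1b->0 1c->0 2a->2 2b->3 2c->0 3a->0 3b->0 3c->0

State merging on the prefix tree: take the shortest (then alphabetical) example prefix whose next move is undefined and point that move at state 0, else 1, else 2, ...; a target is out if some Accept/Reject pair would then sit in one state with the same input left (inseparable). If every existing state is out, open a new one.
a: 0a undefined. 0a->0: ok.
b: 0b undefined. 0b->0: no, acb/bacb meet in 0 with "cb" left. Open state 1: 0b->1.
c: 0c undefined. 0c->0: no, acb/b meet in 1. 0c->1: no, acb/abb meet in 1 with "b" left. Open state 2: 0c->2.
ba: 1a undefined. 1a->0: no, acb/bacb meet in 2 with "b" left. 1a->1: ok.
bb: 1b undefined. 1b->0: ok.
bc: 1c undefined. 1c->0: ok.
ca: 2a undefined. 2a->0: no, caab/bbb meet in 1. 2a->1: no, caab/a meet in 0. 2a->2: ok.
cb: 2b undefined. 2b->0: no, acb/cbaa meet in 0. 2b->1: no, acb/cbaa meet in 1. 2b->2: no, acb/cbaa meet in 2. Open state 3: 2b->3.
cc: 2c undefined. 2c->0: ok.
cba: 3a undefined. 3a->0: ok.
cbb: 3b undefined. 3b->0: ok.
cbc: 3c undefined. 3c->0: ok.
All examples now run through 4 states with every (state, symbol) defined. Accept strings end in {3}, Reject strings end in {0,1,2}; accept={3}.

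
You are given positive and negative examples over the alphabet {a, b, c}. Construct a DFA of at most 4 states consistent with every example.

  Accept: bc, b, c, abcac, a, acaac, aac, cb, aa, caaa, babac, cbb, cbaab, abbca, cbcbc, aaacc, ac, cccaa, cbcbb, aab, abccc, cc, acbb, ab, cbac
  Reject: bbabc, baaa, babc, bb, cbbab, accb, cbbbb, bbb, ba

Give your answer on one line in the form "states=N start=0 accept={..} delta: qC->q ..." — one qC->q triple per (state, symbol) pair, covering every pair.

states=4 start=0 accept={0,1,2} delta: 0a->0 0b->1 0c->2 1a->3 1b->3 1c->0 2a->0 2b->0 2c->1 3a->1 3b->3 3c->3

State merging on the prefix tree: take the shortest (then alphabetical) example prefix whose next move is undefined and point that move at state 0, else 1, else 2, ...; a target is out if some Accept/Reject pair would then sit in one state with the same input left (inseparable). If every existing state is out, open a new one.
a: 0a undefined. 0a->0: ok.
b: 0b undefined. 0b->0: no, bc/bbabc meet in 0 with "c" left. Open state 1: 0b->1.
c: 0c undefined. 0c->0: no, b/accb meet in 1. 0c->1: no, cb/bb meet in 1 with "b" left. Open state 2: 0c->2.
ba: 1a undefined. 1a->0: no, bc/babc meet in 1 with "c" left. 1a->1: no, b/baaa meet in 1. 1a->2: no, c/ba meet in 2. Open state 3: 1a->3.
bb: 1b undefined. 1b->0: no, bc/bbabc meet in 1 with "c" left. 1b->1: no, b/bb meet in 1. 1b->2: no, c/bb meet in 2. 1b->3: ok.
bc: 1c undefined. 1c->0: ok.
ca: 2a undefined. 2a->0: ok.
cb: 2b undefined. 2b->0: ok.
cc: 2c undefined. 2c->0: no, b/accb meet in 1. 2c->1: ok.
baa: 3a undefined. 3a->0: no, bc/bbabc meet in 0. 3a->1: ok.
bab: 3b undefined. 3b->0: no, bc/cbbab meet in 0. 3b->1: no, bc/babc meet in 0. 3b->2: no, b/babc meet in 1. 3b->3: ok.
abbc: 3c undefined. 3c->0: no, bc/bbabc meet in 0. 3c->1: no, b/bbabc meet in 1. 3c->2: no, c/bbabc meet in 2. 3c->3: ok.
All examples now run through 4 states with every (state, symbol) defined. Accept strings end in {0,1,2}, Reject strings end in {3}; accept={0,1,2}.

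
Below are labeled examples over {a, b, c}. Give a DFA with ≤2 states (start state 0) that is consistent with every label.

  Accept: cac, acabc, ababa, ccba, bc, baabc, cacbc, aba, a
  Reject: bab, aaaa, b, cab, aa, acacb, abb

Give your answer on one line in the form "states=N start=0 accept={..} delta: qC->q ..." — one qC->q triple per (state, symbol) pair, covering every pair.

Grow the machine one transition at a time. Run the examples from 0; the earliest place one falls off (shortest prefix, ties alphabetical) gets sent to the lowest-numbered state that keeps every Accept/Reject pair distinguishable — a pair clashes when both reach the same state with identical unread suffix — and to a fresh state only if none does.
a: 0a undefined. 0a->0: no, a/aaaa meet in 0. Open state 1: 0a->1.
b: 0b undefined. 0b->0: ok.
c: 0c undefined. 0c->0: no, bc/b meet in 0. 0c->1: ok.
aa: 1a undefined. 1a->0: ok.
ab: 1b undefined. 1b->0: ok.
ac: 1c undefined. 1c->0: ok.
All examples now run through 2 states with every (state, symbol) defined. Accept strings end in {1}, Reject strings end in {0}; accept={1}.

states=2 start=0 accept={1} delta: 0a->1 0b->0 0c->1 1a->0 1b->0 1c->0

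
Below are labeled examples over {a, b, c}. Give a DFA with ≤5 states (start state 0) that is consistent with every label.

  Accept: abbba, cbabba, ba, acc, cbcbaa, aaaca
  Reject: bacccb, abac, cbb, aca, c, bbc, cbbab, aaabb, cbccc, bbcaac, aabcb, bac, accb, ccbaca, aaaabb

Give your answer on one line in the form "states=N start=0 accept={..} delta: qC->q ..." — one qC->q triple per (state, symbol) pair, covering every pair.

states=4 start=0 accept={1,2} delta: 0a->1 0b->0 0c->0 1a->2 1b->0 1c->3 2a->0 2b->0 2c->0 3a->0 3b->0 3c->1

Grow the machine one transition at a time. Run the examples from 0; the earliest place one falls off (shortest prefix, ties alphabetical) gets sent to the lowest-numbered state that keeps every Accept/Reject pair distinguishable — a pair clashes when both reach the same state with identical unread suffix — and to a fresh state only if none does.
a: 0a undefined. 0a->0: no, aaaca/aca meet in 0 with "ca" left. Open state 1: 0a->1.
b: 0b undefined. 0b->0: ok.
c: 0c undefined. 0c->0: ok.
aa: 1a undefined. 1a->0: no, cbcbaa/cbb meet in 0. 1a->1: no, aaaca/aca meet in 1 with "ca" left. Open state 2: 1a->2.
ab: 1b undefined. 1b->0: ok.
ac: 1c undefined. 1c->0: no, abbba/aca meet in 1. 1c->1: no, abbba/abac meet in 1. 1c->2: no, acc/bbcaac meet in 2 with "c" left. Open state 3: 1c->3.
aaa: 2a undefined. 2a->0: ok.
aab: 2b undefined. 2b->0: ok.
aca: 3a undefined. 3a->0: ok.
acc: 3c undefined. 3c->0: no, acc/bacccb meet in 0. 3c->1: ok.
bacccb: 3b undefined. 3b->0: ok.
bbcaac: 2c undefined. 2c->0: ok.
All examples now run through 4 states with every (state, symbol) defined. Accept strings end in {1,2}, Reject strings end in {0,3}; accept={1,2}.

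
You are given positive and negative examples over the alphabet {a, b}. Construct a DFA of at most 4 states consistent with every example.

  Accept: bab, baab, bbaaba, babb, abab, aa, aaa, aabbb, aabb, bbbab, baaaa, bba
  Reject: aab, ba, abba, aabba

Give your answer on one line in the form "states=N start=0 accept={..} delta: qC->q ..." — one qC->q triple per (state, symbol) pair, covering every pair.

Grow the machine one transition at a time. Run the examples from 0; the earliest place one falls off (shortest prefix, ties alphabetical) gets sent to the lowest-numbered state that keeps every Accept/Reject pair distinguishable — a pair clashes when both reach the same state with identical unread suffix — and to a fresh state only if none does.
a: 0a undefined. 0a->0: no, bba/abba meet in 0 with "bba" left. Open state 1: 0a->1.
b: 0b undefined. 0b->0: no, baab/aab meet in 1 with "ab" left. 0b->1: no, bab/aab meet in 1 with "ab" left. Open state 2: 0b->2.
aa: 1a undefined. 1a->0: no, bba/aabba meet in 2 with "ba" left. 1a->1: ok.
ab: 1b undefined. 1b->0: no, abab/aab meet in 0. 1b->1: no, abab/aab meet in 1. 1b->2: no, bba/abba meet in 2 with "ba" left. Open state 3: 1b->3.
ba: 2a undefined. 2a->0: no, baab/aab meet in 3. 2a->1: no, bab/aab meet in 3. 2a->2: no, baaaa/ba meet in 2. 2a->3: ok.
bb: 2b undefined. 2b->0: ok.
aba: 3a undefined. 3a->0: ok.
abb: 3b undefined. 3b->0: no, aa/abba meet in 1. 3b->1: no, bab/abba meet in 1. 3b->2: ok.
All examples now run through 4 states with every (state, symbol) defined. Accept strings end in {0,1,2}, Reject strings end in {3}; accept={0,1,2}.

states=4 start=0 accept={0,1,2} delta: 0a->1 0b->2 1a->1 1b->3 2a->3 2b->0 3a->0 3b->2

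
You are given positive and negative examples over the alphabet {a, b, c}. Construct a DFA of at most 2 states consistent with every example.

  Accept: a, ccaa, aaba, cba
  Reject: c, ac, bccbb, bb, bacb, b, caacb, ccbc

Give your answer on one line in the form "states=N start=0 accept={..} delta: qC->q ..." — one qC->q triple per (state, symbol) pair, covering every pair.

states=2 start=0 accept={0} delta: 0a->0 0b->1 0c->1 1a->0 1b->1 1c->1

Fold the examples into a partial DFA from state 0: repeatedly fix the first undefined (state, symbol) met by the shortest-then-alphabetical prefix, trying targets in increasing order and rejecting any under which an Accept and a Reject string meet in one state with the same remainder; add a state when all current targets are rejected. Accepting states are where Accept strings end.
a: 0a undefined. 0a->0: ok.
b: 0b undefined. 0b->0: no, a/bb meet in 0. Open state 1: 0b->1.
c: 0c undefined. 0c->0: no, a/c meet in 0. 0c->1: ok.
ba: 1a undefined. 1a->0: ok.
bb: 1b undefined. 1b->0: no, a/bb meet in 0. 1b->1: ok.
bc: 1c undefined. 1c->0: no, a/ccbc meet in 0. 1c->1: ok.
All examples now run through 2 states with every (state, symbol) defined. Accept strings end in {0}, Reject strings end in {1}; accept={0}.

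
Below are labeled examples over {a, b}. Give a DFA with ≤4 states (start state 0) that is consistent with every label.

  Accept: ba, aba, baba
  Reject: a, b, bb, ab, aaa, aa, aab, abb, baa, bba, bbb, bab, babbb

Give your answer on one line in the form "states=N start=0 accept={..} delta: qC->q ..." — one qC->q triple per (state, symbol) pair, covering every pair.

states=3 start=0 accept={2} delta: 0a->0 0b->1 1a->2 1b->0 2a->0 2b->1

State merging on the prefix tree: take the shortest (then alphabetical) example prefix whose next move is undefined and point that move at state 0, else 1, else 2, ...; a target is out if some Accept/Reject pair would then sit in one state with the same input left (inseparable). If every existing state is out, open a new one.
a: 0a undefined. 0a->0: ok.
b: 0b undefined. 0b->0: no, ba/a meet in 0. Open state 1: 0b->1.
ba: 1a undefined. 1a->0: no, ba/a meet in 0. 1a->1: no, ba/b meet in 1. Open state 2: 1a->2.
bb: 1b undefined. 1b->0: ok.
baa: 2a undefined. 2a->0: ok.
bab: 2b undefined. 2b->0: no, baba/a meet in 0. 2b->1: ok.
All examples now run through 3 states with every (state, symbol) defined. Accept strings end in {2}, Reject strings end in {0,1}; accept={2}.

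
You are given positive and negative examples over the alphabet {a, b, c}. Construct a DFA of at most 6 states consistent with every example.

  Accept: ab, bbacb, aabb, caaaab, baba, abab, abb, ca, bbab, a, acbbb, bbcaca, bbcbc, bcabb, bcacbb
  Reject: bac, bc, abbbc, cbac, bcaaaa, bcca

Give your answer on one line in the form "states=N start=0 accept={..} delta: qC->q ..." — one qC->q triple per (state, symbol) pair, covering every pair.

Fold the examples into a partial DFA from state 0: repeatedly fix the first undefined (state, symbol) met by the shortest-then-alphabetical prefix, trying targets in increasing order and rejecting any under which an Accept and a Reject string meet in one state with the same remainder; add a state when all current targets are rejected. Accepting states are where Accept strings end.
a: 0a undefined. 0a->0: ok.
b: 0b undefined. 0b->0: ok.
c: 0c undefined. 0c->0: no, ab/bac meet in 0. Open state 1: 0c->1.
ca: 1a undefined. 1a->0: no, ab/bcaaaa meet in 0. 1a->1: no, ca/bac meet in 1. Open state 2: 1a->2.
cb: 1b undefined. 1b->0: no, bbcbc/bac meet in 1. 1b->1: no, bbacb/bac meet in 1. 1b->2: ok.
bcc: 1c undefined. 1c->0: no, ab/bcca meet in 0. 1c->1: no, bbacb/bcca meet in 2. 1c->2: ok.
caa: 2a undefined. 2a->0: no, ab/bcaaaa meet in 0. 2a->1: no, bbacb/cbac meet in 2. 2a->2: no, bbacb/bcaaaa meet in 2. Open state 3: 2a->3.
acbb: 2b undefined. 2b->0: ok.
bcac: 2c undefined. 2c->0: ok.
caaa: 3a undefined. 3a->0: no, ab/bcaaaa meet in 0. 3a->1: no, bbacb/bcaaaa meet in 2. 3a->2: ok.
cbac: 3c undefined. 3c->0: no, ab/cbac meet in 0. 3c->1: ok.
caaaab: 3b undefined. 3b->0: ok.
All examples now run through 4 states with every (state, symbol) defined. Accept strings end in {0,2}, Reject strings end in {1,3}; accept={0,2}.

states=4 start=0 accept={0,2} delta: 0a->0 0b->0 0c->1 1a->2 1b->2 1c->2 2a->3 2b->0 2c->0 3a->2 3b->0 3c->1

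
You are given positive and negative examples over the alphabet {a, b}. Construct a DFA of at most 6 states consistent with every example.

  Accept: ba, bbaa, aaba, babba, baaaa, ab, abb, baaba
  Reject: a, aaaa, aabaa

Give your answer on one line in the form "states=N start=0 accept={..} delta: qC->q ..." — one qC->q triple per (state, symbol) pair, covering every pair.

Grow the machine one transition at a time. Run the examples from 0; the earliest place one falls off (shortest prefix, ties alphabetical) gets sent to the lowest-numbered state that keeps every Accept/Reject pair distinguishable — a pair clashes when both reach the same state with identical unread suffix — and to a fresh state only if none does.
a: 0a undefined. 0a->0: ok.
b: 0b undefined. 0b->0: no, ba/a meet in 0. Open state 1: 0b->1.
ba: 1a undefined. 1a->0: no, ba/a meet in 0. 1a->1: no, ba/aabaa meet in 1. Open state 2: 1a->2.
bb: 1b undefined. 1b->0: no, bbaa/a meet in 0. 1b->1: no, bbaa/aabaa meet in 2 with "a" left. 1b->2: ok.
baa: 2a undefined. 2a->0: no, bbaa/a meet in 0. 2a->1: no, baaaa/aabaa meet in 1. 2a->2: no, ba/aabaa meet in 2. Open state 3: 2a->3.
bab: 2b undefined. 2b->0: ok.
baaa: 3a undefined. 3a->0: no, bbaa/a meet in 0. 3a->1: ok.
baab: 3b undefined. 3b->0: no, baaba/a meet in 0. 3b->1: ok.
All examples now run through 4 states with every (state, symbol) defined. Accept strings end in {1,2}, Reject strings end in {0,3}; accept={1,2}.

states=4 start=0 accept={1,2} delta: 0a->0 0b->1 1a->2 1b->2 2a->3 2b->0 3a->1 3b->1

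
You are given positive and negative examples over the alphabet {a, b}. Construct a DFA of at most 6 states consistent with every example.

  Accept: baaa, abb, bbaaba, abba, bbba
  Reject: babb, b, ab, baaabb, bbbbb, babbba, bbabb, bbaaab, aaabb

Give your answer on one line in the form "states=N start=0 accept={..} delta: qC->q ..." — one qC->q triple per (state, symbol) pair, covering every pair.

states=5 start=0 accept={3,4} delta: 0a->1 0b->1 1a->2 1b->2 2a->3 2b->3 3a->4 3b->0 4a->0 4b->3

State merging on the prefix tree: take the shortest (then alphabetical) example prefix whose next move is undefined and point that move at state 0, else 1, else 2, ...; a target is out if some Accept/Reject pair would then sit in one state with the same input left (inseparable). If every existing state is out, open a new one.
a: 0a undefined. 0a->0: no, abb/aaabb meet in 0 with "bb" left. Open state 1: 0a->1.
b: 0b undefined. 0b->0: no, abb/babb meet in 1 with "bb" left. 0b->1: ok.
aa: 1a undefined. 1a->0: no, abb/aaabb meet in 1 with "bb" left. 1a->1: no, baaa/b meet in 1. Open state 2: 1a->2.
ab: 1b undefined. 1b->0: no, abb/b meet in 1. 1b->1: no, abb/b meet in 1. 1b->2: ok.
aaa: 2a undefined. 2a->0: no, baaa/b meet in 1. 2a->1: no, baaa/ab meet in 2. 2a->2: no, baaa/ab meet in 2. Open state 3: 2a->3.
abb: 2b undefined. 2b->0: no, abba/babb meet in 1. 2b->1: no, abb/b meet in 1. 2b->2: no, abb/babb meet in 2. 2b->3: ok.
aaab: 3b undefined. 3b->0: ok.
abba: 3a undefined. 3a->0: no, baaa/babb meet in 0. 3a->1: no, baaa/b meet in 1. 3a->2: no, baaa/ab meet in 2. 3a->3: no, bbaaba/b meet in 1. Open state 4: 3a->4.
baaab: 4b undefined. 4b->0: no, bbaaba/b meet in 1. 4b->1: no, bbaaba/ab meet in 2. 4b->2: no, abb/baaabb meet in 3. 4b->3: ok.
bbaaa: 4a undefined. 4a->0: ok.
All examples now run through 5 states with every (state, symbol) defined. Accept strings end in {3,4}, Reject strings end in {0,1,2}; accept={3,4}.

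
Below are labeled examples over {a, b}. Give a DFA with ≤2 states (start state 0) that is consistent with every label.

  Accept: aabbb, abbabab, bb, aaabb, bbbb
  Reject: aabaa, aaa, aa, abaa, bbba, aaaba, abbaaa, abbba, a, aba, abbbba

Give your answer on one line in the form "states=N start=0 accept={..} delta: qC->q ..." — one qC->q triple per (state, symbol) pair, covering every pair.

Grow the machine one transition at a time. Run the examples from 0; the earliest place one falls off (shortest prefix, ties alphabetical) gets sent to the lowest-numbered state that keeps every Accept/Reject pair distinguishable — a pair clashes when both reach the same state with identical unread suffix — and to a fresh state only if none does.
a: 0a undefined. 0a->0: ok.
b: 0b undefined. 0b->0: no, aabbb/aabaa meet in 0. Open state 1: 0b->1.
bb: 1b undefined. 1b->0: no, bb/aaa meet in 0. 1b->1: ok.
aba: 1a undefined. 1a->0: ok.
All examples now run through 2 states with every (state, symbol) defined. Accept strings end in {1}, Reject strings end in {0}; accept={1}.

states=2 start=0 accept={1} delta: 0a->0 0b->1 1a->0 1b->1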